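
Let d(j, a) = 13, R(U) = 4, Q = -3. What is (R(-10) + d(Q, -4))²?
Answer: 289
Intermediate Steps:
(R(-10) + d(Q, -4))² = (4 + 13)² = 17² = 289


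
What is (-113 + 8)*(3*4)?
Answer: -1260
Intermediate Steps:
(-113 + 8)*(3*4) = -105*12 = -1260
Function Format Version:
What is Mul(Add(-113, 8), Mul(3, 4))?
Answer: -1260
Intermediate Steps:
Mul(Add(-113, 8), Mul(3, 4)) = Mul(-105, 12) = -1260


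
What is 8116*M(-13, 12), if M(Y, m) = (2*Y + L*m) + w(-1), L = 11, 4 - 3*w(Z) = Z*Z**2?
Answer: 2621468/3 ≈ 8.7382e+5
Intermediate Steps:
w(Z) = 4/3 - Z**3/3 (w(Z) = 4/3 - Z*Z**2/3 = 4/3 - Z**3/3)
M(Y, m) = 5/3 + 2*Y + 11*m (M(Y, m) = (2*Y + 11*m) + (4/3 - 1/3*(-1)**3) = (2*Y + 11*m) + (4/3 - 1/3*(-1)) = (2*Y + 11*m) + (4/3 + 1/3) = (2*Y + 11*m) + 5/3 = 5/3 + 2*Y + 11*m)
8116*M(-13, 12) = 8116*(5/3 + 2*(-13) + 11*12) = 8116*(5/3 - 26 + 132) = 8116*(323/3) = 2621468/3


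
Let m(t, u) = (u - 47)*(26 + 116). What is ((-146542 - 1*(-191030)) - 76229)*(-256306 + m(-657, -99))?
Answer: 8793463158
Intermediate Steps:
m(t, u) = -6674 + 142*u (m(t, u) = (-47 + u)*142 = -6674 + 142*u)
((-146542 - 1*(-191030)) - 76229)*(-256306 + m(-657, -99)) = ((-146542 - 1*(-191030)) - 76229)*(-256306 + (-6674 + 142*(-99))) = ((-146542 + 191030) - 76229)*(-256306 + (-6674 - 14058)) = (44488 - 76229)*(-256306 - 20732) = -31741*(-277038) = 8793463158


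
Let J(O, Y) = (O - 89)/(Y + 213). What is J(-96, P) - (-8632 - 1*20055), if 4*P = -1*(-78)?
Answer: 2667817/93 ≈ 28686.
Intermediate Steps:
P = 39/2 (P = (-1*(-78))/4 = (¼)*78 = 39/2 ≈ 19.500)
J(O, Y) = (-89 + O)/(213 + Y)
J(-96, P) - (-8632 - 1*20055) = (-89 - 96)/(213 + 39/2) - (-8632 - 1*20055) = -185/(465/2) - (-8632 - 20055) = (2/465)*(-185) - 1*(-28687) = -74/93 + 28687 = 2667817/93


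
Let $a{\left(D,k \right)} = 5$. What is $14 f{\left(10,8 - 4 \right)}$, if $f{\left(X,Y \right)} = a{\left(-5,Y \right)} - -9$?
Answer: $196$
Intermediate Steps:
$f{\left(X,Y \right)} = 14$ ($f{\left(X,Y \right)} = 5 - -9 = 5 + 9 = 14$)
$14 f{\left(10,8 - 4 \right)} = 14 \cdot 14 = 196$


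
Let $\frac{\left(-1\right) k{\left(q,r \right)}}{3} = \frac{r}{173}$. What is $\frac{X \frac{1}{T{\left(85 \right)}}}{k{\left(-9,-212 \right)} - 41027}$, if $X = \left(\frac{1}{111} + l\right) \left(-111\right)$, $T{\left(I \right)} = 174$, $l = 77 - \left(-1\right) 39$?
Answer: $\frac{2227721}{1234884090} \approx 0.001804$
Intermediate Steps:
$l = 116$ ($l = 77 - -39 = 77 + 39 = 116$)
$k{\left(q,r \right)} = - \frac{3 r}{173}$ ($k{\left(q,r \right)} = - 3 \frac{r}{173} = - \frac{3 r}{173}$)
$X = -12877$ ($X = \left(\frac{1}{111} + 116\right) \left(-111\right) = \frac{12877}{111} \left(-111\right) = -12877$)
$\frac{X \frac{1}{T{\left(85 \right)}}}{k{\left(-9,-212 \right)} - 41027} = \frac{\left(-12877\right) \frac{1}{174}}{\left(- \frac{3}{173}\right) \left(-212\right) - 41027} = \frac{\left(-12877\right) \frac{1}{174}}{\frac{636}{173} - 41027} = - \frac{12877}{174 \left(- \frac{7097035}{173}\right)} = \left(- \frac{12877}{174}\right) \left(- \frac{173}{7097035}\right) = \frac{2227721}{1234884090}$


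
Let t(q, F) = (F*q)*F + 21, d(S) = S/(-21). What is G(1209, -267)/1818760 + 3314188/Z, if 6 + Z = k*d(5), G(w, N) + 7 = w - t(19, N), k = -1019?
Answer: 12657523930709/903741844 ≈ 14006.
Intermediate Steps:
d(S) = -S/21 (d(S) = S*(-1/21) = -S/21)
t(q, F) = 21 + q*F**2 (t(q, F) = q*F**2 + 21 = 21 + q*F**2)
G(w, N) = -28 + w - 19*N**2 (G(w, N) = -7 + (w - (21 + 19*N**2)) = -7 + (w + (-21 - 19*N**2)) = -7 + (-21 + w - 19*N**2) = -28 + w - 19*N**2)
Z = 4969/21 (Z = -6 - (-1019)*5/21 = -6 - 1019*(-5/21) = -6 + 5095/21 = 4969/21 ≈ 236.62)
G(1209, -267)/1818760 + 3314188/Z = (-28 + 1209 - 19*(-267)**2)/1818760 + 3314188/(4969/21) = (-28 + 1209 - 19*71289)*(1/1818760) + 3314188*(21/4969) = (-28 + 1209 - 1354491)*(1/1818760) + 69597948/4969 = -1353310*1/1818760 + 69597948/4969 = -135331/181876 + 69597948/4969 = 12657523930709/903741844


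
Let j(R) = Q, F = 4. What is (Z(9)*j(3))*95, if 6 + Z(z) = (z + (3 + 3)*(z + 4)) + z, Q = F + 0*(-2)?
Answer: 34200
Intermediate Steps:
Q = 4 (Q = 4 + 0*(-2) = 4 + 0 = 4)
j(R) = 4
Z(z) = 18 + 8*z (Z(z) = -6 + ((z + (3 + 3)*(z + 4)) + z) = -6 + ((z + 6*(4 + z)) + z) = -6 + ((z + (24 + 6*z)) + z) = -6 + ((24 + 7*z) + z) = -6 + (24 + 8*z) = 18 + 8*z)
(Z(9)*j(3))*95 = ((18 + 8*9)*4)*95 = ((18 + 72)*4)*95 = (90*4)*95 = 360*95 = 34200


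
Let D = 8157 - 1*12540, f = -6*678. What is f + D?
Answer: -8451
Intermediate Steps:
f = -4068
D = -4383 (D = 8157 - 12540 = -4383)
f + D = -4068 - 4383 = -8451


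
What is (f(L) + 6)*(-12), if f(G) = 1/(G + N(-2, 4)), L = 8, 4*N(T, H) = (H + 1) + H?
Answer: -3000/41 ≈ -73.171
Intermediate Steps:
N(T, H) = 1/4 + H/2 (N(T, H) = ((H + 1) + H)/4 = ((1 + H) + H)/4 = (1 + 2*H)/4 = 1/4 + H/2)
f(G) = 1/(9/4 + G) (f(G) = 1/(G + (1/4 + (1/2)*4)) = 1/(G + (1/4 + 2)) = 1/(G + 9/4) = 1/(9/4 + G))
(f(L) + 6)*(-12) = (4/(9 + 4*8) + 6)*(-12) = (4/(9 + 32) + 6)*(-12) = (4/41 + 6)*(-12) = (250/41)*(-12) = -3000/41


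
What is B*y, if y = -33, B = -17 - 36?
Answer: 1749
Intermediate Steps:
B = -53
B*y = -53*(-33) = 1749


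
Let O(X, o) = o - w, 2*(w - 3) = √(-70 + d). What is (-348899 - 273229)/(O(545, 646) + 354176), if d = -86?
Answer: -4598809059/2622844225 - 12961*I*√39/2622844225 ≈ -1.7534 - 3.086e-5*I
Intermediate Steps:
w = 3 + I*√39 (w = 3 + √(-70 - 86)/2 = 3 + √(-156)/2 = 3 + (2*I*√39)/2 = 3 + I*√39 ≈ 3.0 + 6.245*I)
O(X, o) = -3 + o - I*√39 (O(X, o) = o - (3 + I*√39) = o + (-3 - I*√39) = -3 + o - I*√39)
(-348899 - 273229)/(O(545, 646) + 354176) = (-348899 - 273229)/((-3 + 646 - I*√39) + 354176) = -622128/((643 - I*√39) + 354176) = -622128/(354819 - I*√39)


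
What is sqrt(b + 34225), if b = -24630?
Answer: sqrt(9595) ≈ 97.954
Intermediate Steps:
sqrt(b + 34225) = sqrt(-24630 + 34225) = sqrt(9595)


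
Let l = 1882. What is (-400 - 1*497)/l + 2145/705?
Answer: 226967/88454 ≈ 2.5659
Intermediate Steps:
(-400 - 1*497)/l + 2145/705 = (-400 - 1*497)/1882 + 2145/705 = (-400 - 497)*(1/1882) + 2145*(1/705) = -897*1/1882 + 143/47 = -897/1882 + 143/47 = 226967/88454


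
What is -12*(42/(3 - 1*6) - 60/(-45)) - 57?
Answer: 95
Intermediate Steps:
-12*(42/(3 - 1*6) - 60/(-45)) - 57 = -12*(42/(3 - 6) - 60*(-1/45)) - 57 = -12*(42/(-3) + 4/3) - 57 = -12*(42*(-1/3) + 4/3) - 57 = -12*(-14 + 4/3) - 57 = -12*(-38/3) - 57 = 152 - 57 = 95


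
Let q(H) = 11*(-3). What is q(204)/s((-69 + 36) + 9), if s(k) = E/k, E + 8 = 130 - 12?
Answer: 36/5 ≈ 7.2000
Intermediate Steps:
E = 110 (E = -8 + (130 - 12) = -8 + 118 = 110)
q(H) = -33
s(k) = 110/k
q(204)/s((-69 + 36) + 9) = -33/(110/((-69 + 36) + 9)) = -33/(110/(-33 + 9)) = -33/(110/(-24)) = -33/(110*(-1/24)) = -33/(-55/12) = -33*(-12/55) = 36/5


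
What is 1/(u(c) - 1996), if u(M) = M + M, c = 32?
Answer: -1/1932 ≈ -0.00051760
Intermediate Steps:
u(M) = 2*M
1/(u(c) - 1996) = 1/(2*32 - 1996) = 1/(64 - 1996) = 1/(-1932) = -1/1932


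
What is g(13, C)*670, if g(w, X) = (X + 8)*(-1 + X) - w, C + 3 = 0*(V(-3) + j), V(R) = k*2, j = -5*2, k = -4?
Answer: -22110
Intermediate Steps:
j = -10
V(R) = -8 (V(R) = -4*2 = -8)
C = -3 (C = -3 + 0*(-8 - 10) = -3 + 0*(-18) = -3 + 0 = -3)
g(w, X) = -w + (-1 + X)*(8 + X) (g(w, X) = (8 + X)*(-1 + X) - w = (-1 + X)*(8 + X) - w = -w + (-1 + X)*(8 + X))
g(13, C)*670 = (-8 + (-3)² - 1*13 + 7*(-3))*670 = (-8 + 9 - 13 - 21)*670 = -33*670 = -22110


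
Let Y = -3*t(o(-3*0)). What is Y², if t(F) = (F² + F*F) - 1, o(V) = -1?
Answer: 9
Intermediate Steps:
t(F) = -1 + 2*F² (t(F) = (F² + F²) - 1 = 2*F² - 1 = -1 + 2*F²)
Y = -3 (Y = -3*(-1 + 2*(-1)²) = -3*(-1 + 2*1) = -3*(-1 + 2) = -3*1 = -3)
Y² = (-3)² = 9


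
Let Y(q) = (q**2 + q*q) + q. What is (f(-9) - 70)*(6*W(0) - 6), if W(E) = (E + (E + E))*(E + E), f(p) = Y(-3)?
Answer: 330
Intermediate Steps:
Y(q) = q + 2*q**2 (Y(q) = (q**2 + q**2) + q = 2*q**2 + q = q + 2*q**2)
f(p) = 15 (f(p) = -3*(1 + 2*(-3)) = -3*(1 - 6) = -3*(-5) = 15)
W(E) = 6*E**2 (W(E) = (E + 2*E)*(2*E) = (3*E)*(2*E) = 6*E**2)
(f(-9) - 70)*(6*W(0) - 6) = (15 - 70)*(6*(6*0**2) - 6) = -55*(6*(6*0) - 6) = -55*(6*0 - 6) = -55*(0 - 6) = -55*(-6) = 330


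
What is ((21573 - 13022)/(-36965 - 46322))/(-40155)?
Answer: 8551/3344389485 ≈ 2.5568e-6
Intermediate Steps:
((21573 - 13022)/(-36965 - 46322))/(-40155) = (8551/(-83287))*(-1/40155) = (8551*(-1/83287))*(-1/40155) = -8551/83287*(-1/40155) = 8551/3344389485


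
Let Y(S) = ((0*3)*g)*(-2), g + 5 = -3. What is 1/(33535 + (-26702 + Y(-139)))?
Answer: 1/6833 ≈ 0.00014635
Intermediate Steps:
g = -8 (g = -5 - 3 = -8)
Y(S) = 0 (Y(S) = ((0*3)*(-8))*(-2) = (0*(-8))*(-2) = 0*(-2) = 0)
1/(33535 + (-26702 + Y(-139))) = 1/(33535 + (-26702 + 0)) = 1/(33535 - 26702) = 1/6833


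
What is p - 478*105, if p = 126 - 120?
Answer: -50184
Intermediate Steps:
p = 6
p - 478*105 = 6 - 478*105 = 6 - 50190 = -50184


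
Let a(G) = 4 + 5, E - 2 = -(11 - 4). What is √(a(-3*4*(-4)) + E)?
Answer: 2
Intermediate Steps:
E = -5 (E = 2 - (11 - 4) = 2 - 1*7 = 2 - 7 = -5)
a(G) = 9
√(a(-3*4*(-4)) + E) = √(9 - 5) = √4 = 2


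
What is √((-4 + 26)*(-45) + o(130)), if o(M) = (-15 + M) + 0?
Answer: 5*I*√35 ≈ 29.58*I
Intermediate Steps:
o(M) = -15 + M
√((-4 + 26)*(-45) + o(130)) = √((-4 + 26)*(-45) + (-15 + 130)) = √(22*(-45) + 115) = √(-990 + 115) = √(-875) = 5*I*√35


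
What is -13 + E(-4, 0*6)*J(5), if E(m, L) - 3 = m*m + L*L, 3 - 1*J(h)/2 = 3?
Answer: -13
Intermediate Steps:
J(h) = 0 (J(h) = 6 - 2*3 = 6 - 6 = 0)
E(m, L) = 3 + L² + m² (E(m, L) = 3 + (m*m + L*L) = 3 + (m² + L²) = 3 + (L² + m²) = 3 + L² + m²)
-13 + E(-4, 0*6)*J(5) = -13 + (3 + (0*6)² + (-4)²)*0 = -13 + (3 + 0² + 16)*0 = -13 + (3 + 0 + 16)*0 = -13 + 19*0 = -13 + 0 = -13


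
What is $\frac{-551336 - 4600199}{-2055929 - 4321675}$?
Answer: $\frac{5151535}{6377604} \approx 0.80775$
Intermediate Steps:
$\frac{-551336 - 4600199}{-2055929 - 4321675} = - \frac{5151535}{-6377604} = \left(-5151535\right) \left(- \frac{1}{6377604}\right) = \frac{5151535}{6377604}$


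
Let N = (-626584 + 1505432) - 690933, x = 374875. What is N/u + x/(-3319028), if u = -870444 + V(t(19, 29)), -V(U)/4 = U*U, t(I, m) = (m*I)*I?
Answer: -41323786090155/364487596360016 ≈ -0.11337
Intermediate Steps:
t(I, m) = m*I² (t(I, m) = (I*m)*I = m*I²)
V(U) = -4*U² (V(U) = -4*U*U = -4*U²)
u = -439270288 (u = -870444 - 4*(29*19²)² = -870444 - 4*(29*361)² = -870444 - 4*10469² = -870444 - 4*109599961 = -870444 - 438399844 = -439270288)
N = 187915 (N = 878848 - 690933 = 187915)
N/u + x/(-3319028) = 187915/(-439270288) + 374875/(-3319028) = 187915*(-1/439270288) + 374875*(-1/3319028) = -187915/439270288 - 374875/3319028 = -41323786090155/364487596360016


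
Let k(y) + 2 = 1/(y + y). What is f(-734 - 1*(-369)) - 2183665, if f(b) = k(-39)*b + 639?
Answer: -170218723/78 ≈ -2.1823e+6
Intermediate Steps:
k(y) = -2 + 1/(2*y) (k(y) = -2 + 1/(y + y) = -2 + 1/(2*y))
f(b) = 639 - 157*b/78 (f(b) = (-2 + (½)/(-39))*b + 639 = (-2 + (½)*(-1/39))*b + 639 = (-2 - 1/78)*b + 639 = -157*b/78 + 639 = 639 - 157*b/78)
f(-734 - 1*(-369)) - 2183665 = (639 - 157*(-734 - 1*(-369))/78) - 2183665 = (639 - 157*(-734 + 369)/78) - 2183665 = (639 - 157/78*(-365)) - 2183665 = (639 + 57305/78) - 2183665 = 107147/78 - 2183665 = -170218723/78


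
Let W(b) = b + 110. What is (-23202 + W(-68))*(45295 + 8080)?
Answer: -1236165000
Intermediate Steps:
W(b) = 110 + b
(-23202 + W(-68))*(45295 + 8080) = (-23202 + (110 - 68))*(45295 + 8080) = (-23202 + 42)*53375 = -23160*53375 = -1236165000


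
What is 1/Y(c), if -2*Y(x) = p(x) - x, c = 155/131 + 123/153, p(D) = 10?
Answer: -6681/26767 ≈ -0.24960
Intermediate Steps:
c = 13276/6681 (c = 155*(1/131) + 123*(1/153) = 155/131 + 41/51 = 13276/6681 ≈ 1.9871)
Y(x) = -5 + x/2 (Y(x) = -(10 - x)/2 = -5 + x/2)
1/Y(c) = 1/(-5 + (½)*(13276/6681)) = 1/(-5 + 6638/6681) = 1/(-26767/6681) = -6681/26767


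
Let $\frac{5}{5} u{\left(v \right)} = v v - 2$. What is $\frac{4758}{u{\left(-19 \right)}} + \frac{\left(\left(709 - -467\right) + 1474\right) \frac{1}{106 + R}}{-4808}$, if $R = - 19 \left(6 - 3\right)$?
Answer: $\frac{559997693}{42288764} \approx 13.242$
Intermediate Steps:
$R = -57$ ($R = \left(-19\right) 3 = -57$)
$u{\left(v \right)} = -2 + v^{2}$ ($u{\left(v \right)} = v v - 2 = v^{2} - 2 = -2 + v^{2}$)
$\frac{4758}{u{\left(-19 \right)}} + \frac{\left(\left(709 - -467\right) + 1474\right) \frac{1}{106 + R}}{-4808} = \frac{4758}{-2 + \left(-19\right)^{2}} + \frac{\left(\left(709 - -467\right) + 1474\right) \frac{1}{106 - 57}}{-4808} = \frac{4758}{-2 + 361} + \frac{\left(709 + 467\right) + 1474}{49} \left(- \frac{1}{4808}\right) = \frac{4758}{359} + \left(1176 + 1474\right) \frac{1}{49} \left(- \frac{1}{4808}\right) = 4758 \cdot \frac{1}{359} + 2650 \cdot \frac{1}{49} \left(- \frac{1}{4808}\right) = \frac{4758}{359} + \frac{2650}{49} \left(- \frac{1}{4808}\right) = \frac{4758}{359} - \frac{1325}{117796} = \frac{559997693}{42288764}$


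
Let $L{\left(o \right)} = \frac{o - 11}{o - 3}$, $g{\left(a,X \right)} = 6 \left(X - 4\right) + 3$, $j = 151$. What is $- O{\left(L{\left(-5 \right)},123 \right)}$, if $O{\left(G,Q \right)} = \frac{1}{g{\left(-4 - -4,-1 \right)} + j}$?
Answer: $- \frac{1}{124} \approx -0.0080645$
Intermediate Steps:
$g{\left(a,X \right)} = -21 + 6 X$ ($g{\left(a,X \right)} = 6 \left(-4 + X\right) + 3 = \left(-24 + 6 X\right) + 3 = -21 + 6 X$)
$L{\left(o \right)} = \frac{-11 + o}{-3 + o}$
$O{\left(G,Q \right)} = \frac{1}{124}$ ($O{\left(G,Q \right)} = \frac{1}{\left(-21 + 6 \left(-1\right)\right) + 151} = \frac{1}{\left(-21 - 6\right) + 151} = \frac{1}{-27 + 151} = \frac{1}{124}$)
$- O{\left(L{\left(-5 \right)},123 \right)} = \left(-1\right) \frac{1}{124} = - \frac{1}{124}$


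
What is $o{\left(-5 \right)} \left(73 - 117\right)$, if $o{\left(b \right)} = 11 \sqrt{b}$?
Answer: $- 484 i \sqrt{5} \approx - 1082.3 i$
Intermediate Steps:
$o{\left(-5 \right)} \left(73 - 117\right) = 11 \sqrt{-5} \left(73 - 117\right) = 11 i \sqrt{5} \left(-44\right) = - 484 i \sqrt{5}$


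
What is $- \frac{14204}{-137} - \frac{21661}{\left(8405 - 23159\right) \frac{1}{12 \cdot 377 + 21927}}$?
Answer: $\frac{26234805341}{673766} \approx 38938.0$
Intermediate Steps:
$- \frac{14204}{-137} - \frac{21661}{\left(8405 - 23159\right) \frac{1}{12 \cdot 377 + 21927}} = \left(-14204\right) \left(- \frac{1}{137}\right) - \frac{21661}{\left(-14754\right) \frac{1}{4524 + 21927}} = \frac{14204}{137} - \frac{21661}{\left(-14754\right) \frac{1}{26451}} = \frac{14204}{137} - \frac{21661}{- \frac{4918}{8817}} = \frac{14204}{137} - - \frac{190985037}{4918} = \frac{14204}{137} + \frac{190985037}{4918} = \frac{26234805341}{673766}$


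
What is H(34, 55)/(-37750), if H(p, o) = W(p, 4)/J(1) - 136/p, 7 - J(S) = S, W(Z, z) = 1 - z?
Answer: 9/75500 ≈ 0.00011921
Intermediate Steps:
J(S) = 7 - S
H(p, o) = -½ - 136/p (H(p, o) = (1 - 1*4)/(7 - 1*1) - 136/p = (1 - 4)/(7 - 1) - 136/p = -3/6 - 136/p = -3*⅙ - 136/p = -½ - 136/p)
H(34, 55)/(-37750) = ((½)*(-272 - 1*34)/34)/(-37750) = ((½)*(1/34)*(-272 - 34))*(-1/37750) = ((½)*(1/34)*(-306))*(-1/37750) = -9/2*(-1/37750) = 9/75500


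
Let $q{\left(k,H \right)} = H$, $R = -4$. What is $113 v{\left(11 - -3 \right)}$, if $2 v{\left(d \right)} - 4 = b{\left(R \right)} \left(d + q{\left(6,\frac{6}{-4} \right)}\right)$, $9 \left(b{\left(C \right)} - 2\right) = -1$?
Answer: $\frac{56161}{36} \approx 1560.0$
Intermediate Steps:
$b{\left(C \right)} = \frac{17}{9}$ ($b{\left(C \right)} = 2 + \frac{1}{9} \left(-1\right) = 2 - \frac{1}{9} = \frac{17}{9}$)
$v{\left(d \right)} = \frac{7}{12} + \frac{17 d}{18}$ ($v{\left(d \right)} = 2 + \frac{\frac{17}{9} \left(d + \frac{6}{-4}\right)}{2} = 2 + \frac{\frac{17}{9} \left(d + 6 \left(- \frac{1}{4}\right)\right)}{2} = 2 + \frac{\frac{17}{9} \left(d - \frac{3}{2}\right)}{2} = 2 + \frac{\frac{17}{9} \left(- \frac{3}{2} + d\right)}{2} = 2 + \frac{- \frac{17}{6} + \frac{17 d}{9}}{2} = 2 + \left(- \frac{17}{12} + \frac{17 d}{18}\right) = \frac{7}{12} + \frac{17 d}{18}$)
$113 v{\left(11 - -3 \right)} = 113 \left(\frac{7}{12} + \frac{17 \left(11 - -3\right)}{18}\right) = 113 \left(\frac{7}{12} + \frac{17 \left(11 + 3\right)}{18}\right) = 113 \left(\frac{7}{12} + \frac{17}{18} \cdot 14\right) = 113 \left(\frac{7}{12} + \frac{119}{9}\right) = 113 \cdot \frac{497}{36} = \frac{56161}{36}$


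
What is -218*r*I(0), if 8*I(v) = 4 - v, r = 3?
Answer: -327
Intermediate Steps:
I(v) = ½ - v/8 (I(v) = (4 - v)/8 = ½ - v/8)
-218*r*I(0) = -654*(½ - ⅛*0) = -654*(½ + 0) = -654/2 = -218*3/2 = -327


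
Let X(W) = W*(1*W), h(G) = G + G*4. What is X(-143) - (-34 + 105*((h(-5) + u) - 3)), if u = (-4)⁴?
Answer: -3457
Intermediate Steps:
h(G) = 5*G (h(G) = G + 4*G = 5*G)
u = 256
X(W) = W² (X(W) = W*W = W²)
X(-143) - (-34 + 105*((h(-5) + u) - 3)) = (-143)² - (-34 + 105*((5*(-5) + 256) - 3)) = 20449 - (-34 + 105*((-25 + 256) - 3)) = 20449 - (-34 + 105*(231 - 3)) = 20449 - (-34 + 105*228) = 20449 - (-34 + 23940) = 20449 - 1*23906 = 20449 - 23906 = -3457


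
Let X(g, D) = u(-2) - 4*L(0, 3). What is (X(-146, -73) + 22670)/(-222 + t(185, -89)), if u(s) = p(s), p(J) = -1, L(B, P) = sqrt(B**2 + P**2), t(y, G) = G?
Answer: -22657/311 ≈ -72.852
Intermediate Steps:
u(s) = -1
X(g, D) = -13 (X(g, D) = -1 - 4*sqrt(0**2 + 3**2) = -1 - 4*sqrt(0 + 9) = -1 - 4*sqrt(9) = -1 - 4*3 = -1 - 12 = -13)
(X(-146, -73) + 22670)/(-222 + t(185, -89)) = (-13 + 22670)/(-222 - 89) = 22657/(-311) = 22657*(-1/311) = -22657/311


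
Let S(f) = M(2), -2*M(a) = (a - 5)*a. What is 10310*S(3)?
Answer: 30930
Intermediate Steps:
M(a) = -a*(-5 + a)/2 (M(a) = -(a - 5)*a/2 = -(-5 + a)*a/2 = -a*(-5 + a)/2)
S(f) = 3 (S(f) = (½)*2*(5 - 1*2) = (½)*2*(5 - 2) = (½)*2*3 = 3)
10310*S(3) = 10310*3 = 30930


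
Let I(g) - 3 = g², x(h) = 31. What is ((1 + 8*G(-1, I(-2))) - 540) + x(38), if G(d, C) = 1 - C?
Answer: -556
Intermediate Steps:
I(g) = 3 + g²
((1 + 8*G(-1, I(-2))) - 540) + x(38) = ((1 + 8*(1 - (3 + (-2)²))) - 540) + 31 = ((1 + 8*(1 - (3 + 4))) - 540) + 31 = ((1 + 8*(1 - 1*7)) - 540) + 31 = ((1 + 8*(1 - 7)) - 540) + 31 = ((1 + 8*(-6)) - 540) + 31 = ((1 - 48) - 540) + 31 = (-47 - 540) + 31 = -587 + 31 = -556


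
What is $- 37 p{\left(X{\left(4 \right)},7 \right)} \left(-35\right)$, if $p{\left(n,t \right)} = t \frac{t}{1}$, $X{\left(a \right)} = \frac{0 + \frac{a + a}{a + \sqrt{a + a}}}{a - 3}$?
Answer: $63455$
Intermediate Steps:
$X{\left(a \right)} = \frac{2 a}{\left(-3 + a\right) \left(a + \sqrt{2} \sqrt{a}\right)}$ ($X{\left(a \right)} = \frac{0 + \frac{2 a}{a + \sqrt{2 a}}}{-3 + a} = \frac{0 + \frac{2 a}{a + \sqrt{2} \sqrt{a}}}{-3 + a} = \frac{2 a \frac{1}{a + \sqrt{2} \sqrt{a}}}{-3 + a} = \frac{2 a}{\left(-3 + a\right) \left(a + \sqrt{2} \sqrt{a}\right)}$)
$p{\left(n,t \right)} = t^{2}$ ($p{\left(n,t \right)} = t t 1 = t t = t^{2}$)
$- 37 p{\left(X{\left(4 \right)},7 \right)} \left(-35\right) = - 37 \cdot 7^{2} \left(-35\right) = \left(-37\right) 49 \left(-35\right) = \left(-1813\right) \left(-35\right) = 63455$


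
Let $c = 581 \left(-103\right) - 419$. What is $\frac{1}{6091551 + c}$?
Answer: $\frac{1}{6031289} \approx 1.658 \cdot 10^{-7}$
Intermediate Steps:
$c = -60262$ ($c = -59843 - 419 = -60262$)
$\frac{1}{6091551 + c} = \frac{1}{6091551 - 60262} = \frac{1}{6031289}$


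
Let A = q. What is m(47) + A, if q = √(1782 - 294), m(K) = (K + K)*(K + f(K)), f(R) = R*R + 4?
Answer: 212440 + 4*√93 ≈ 2.1248e+5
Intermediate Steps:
f(R) = 4 + R² (f(R) = R² + 4 = 4 + R²)
m(K) = 2*K*(4 + K + K²) (m(K) = (K + K)*(K + (4 + K²)) = (2*K)*(4 + K + K²) = 2*K*(4 + K + K²))
q = 4*√93 (q = √1488 = 4*√93 ≈ 38.575)
A = 4*√93 ≈ 38.575
m(47) + A = 2*47*(4 + 47 + 47²) + 4*√93 = 2*47*(4 + 47 + 2209) + 4*√93 = 2*47*2260 + 4*√93 = 212440 + 4*√93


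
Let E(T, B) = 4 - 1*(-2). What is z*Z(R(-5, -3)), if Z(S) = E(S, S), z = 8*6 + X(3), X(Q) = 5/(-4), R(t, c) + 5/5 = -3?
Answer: 561/2 ≈ 280.50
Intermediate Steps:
R(t, c) = -4 (R(t, c) = -1 - 3 = -4)
X(Q) = -5/4 (X(Q) = 5*(-1/4) = -5/4)
E(T, B) = 6 (E(T, B) = 4 + 2 = 6)
z = 187/4 (z = 8*6 - 5/4 = 48 - 5/4 = 187/4 ≈ 46.750)
Z(S) = 6
z*Z(R(-5, -3)) = (187/4)*6 = 561/2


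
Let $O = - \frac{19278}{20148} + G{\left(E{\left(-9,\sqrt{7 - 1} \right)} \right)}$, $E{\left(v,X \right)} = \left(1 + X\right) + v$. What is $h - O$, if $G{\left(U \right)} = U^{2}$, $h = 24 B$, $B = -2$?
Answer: $- \frac{393031}{3358} + 16 \sqrt{6} \approx -77.851$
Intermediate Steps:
$h = -48$ ($h = 24 \left(-2\right) = -48$)
$E{\left(v,X \right)} = 1 + X + v$
$O = - \frac{3213}{3358} + \left(-8 + \sqrt{6}\right)^{2}$ ($O = - \frac{19278}{20148} + \left(1 + \sqrt{7 - 1} - 9\right)^{2} = \left(-19278\right) \frac{1}{20148} + \left(1 + \sqrt{6} - 9\right)^{2} = - \frac{3213}{3358} + \left(-8 + \sqrt{6}\right)^{2} \approx 29.851$)
$h - O = -48 - \left(\frac{231847}{3358} - 16 \sqrt{6}\right) = - \frac{393031}{3358} + 16 \sqrt{6}$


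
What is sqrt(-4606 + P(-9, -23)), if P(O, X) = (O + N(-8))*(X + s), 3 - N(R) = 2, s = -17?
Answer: I*sqrt(4286) ≈ 65.468*I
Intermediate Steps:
N(R) = 1 (N(R) = 3 - 1*2 = 3 - 2 = 1)
P(O, X) = (1 + O)*(-17 + X) (P(O, X) = (O + 1)*(X - 17) = (1 + O)*(-17 + X))
sqrt(-4606 + P(-9, -23)) = sqrt(-4606 + (-17 - 23 - 17*(-9) - 9*(-23))) = sqrt(-4606 + (-17 - 23 + 153 + 207)) = sqrt(-4606 + 320) = sqrt(-4286) = I*sqrt(4286)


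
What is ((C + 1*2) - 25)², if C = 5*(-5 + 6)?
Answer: 324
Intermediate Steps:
C = 5 (C = 5*1 = 5)
((C + 1*2) - 25)² = ((5 + 1*2) - 25)² = ((5 + 2) - 25)² = (7 - 25)² = (-18)² = 324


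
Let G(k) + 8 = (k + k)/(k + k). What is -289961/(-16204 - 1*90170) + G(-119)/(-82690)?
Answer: 5994404927/2199016515 ≈ 2.7259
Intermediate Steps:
G(k) = -7 (G(k) = -8 + (k + k)/(k + k) = -8 + (2*k)/((2*k)) = -8 + (2*k)*(1/(2*k)) = -8 + 1 = -7)
-289961/(-16204 - 1*90170) + G(-119)/(-82690) = -289961/(-16204 - 1*90170) - 7/(-82690) = -289961/(-16204 - 90170) - 7*(-1/82690) = -289961/(-106374) + 7/82690 = -289961*(-1/106374) + 7/82690 = 289961/106374 + 7/82690 = 5994404927/2199016515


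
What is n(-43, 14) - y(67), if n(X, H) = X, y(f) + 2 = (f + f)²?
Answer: -17997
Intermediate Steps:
y(f) = -2 + 4*f² (y(f) = -2 + (f + f)² = -2 + (2*f)² = -2 + 4*f²)
n(-43, 14) - y(67) = -43 - (-2 + 4*67²) = -43 - (-2 + 4*4489) = -43 - (-2 + 17956) = -43 - 1*17954 = -43 - 17954 = -17997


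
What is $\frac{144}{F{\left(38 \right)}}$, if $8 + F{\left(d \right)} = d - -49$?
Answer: $\frac{144}{79} \approx 1.8228$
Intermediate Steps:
$F{\left(d \right)} = 41 + d$ ($F{\left(d \right)} = -8 + \left(d - -49\right) = -8 + \left(d + 49\right) = -8 + \left(49 + d\right) = 41 + d$)
$\frac{144}{F{\left(38 \right)}} = \frac{144}{41 + 38} = \frac{144}{79}$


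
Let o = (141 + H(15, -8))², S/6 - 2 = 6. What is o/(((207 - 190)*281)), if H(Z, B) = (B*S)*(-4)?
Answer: 2812329/4777 ≈ 588.72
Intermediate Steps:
S = 48 (S = 12 + 6*6 = 12 + 36 = 48)
H(Z, B) = -192*B (H(Z, B) = (B*48)*(-4) = (48*B)*(-4) = -192*B)
o = 2812329 (o = (141 - 192*(-8))² = (141 + 1536)² = 1677² = 2812329)
o/(((207 - 190)*281)) = 2812329/(((207 - 190)*281)) = 2812329/((17*281)) = 2812329/4777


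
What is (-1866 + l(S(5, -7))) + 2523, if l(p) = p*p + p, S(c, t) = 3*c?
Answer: 897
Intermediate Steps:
l(p) = p + p² (l(p) = p² + p = p + p²)
(-1866 + l(S(5, -7))) + 2523 = (-1866 + (3*5)*(1 + 3*5)) + 2523 = (-1866 + 15*(1 + 15)) + 2523 = (-1866 + 15*16) + 2523 = (-1866 + 240) + 2523 = -1626 + 2523 = 897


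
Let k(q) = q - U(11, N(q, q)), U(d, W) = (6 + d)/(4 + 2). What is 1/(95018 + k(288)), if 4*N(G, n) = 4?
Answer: 6/571819 ≈ 1.0493e-5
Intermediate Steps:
N(G, n) = 1 (N(G, n) = (¼)*4 = 1)
U(d, W) = 1 + d/6 (U(d, W) = (6 + d)/6 = (6 + d)*(⅙) = 1 + d/6)
k(q) = -17/6 + q (k(q) = q - (1 + (⅙)*11) = q - (1 + 11/6) = q - 1*17/6 = q - 17/6 = -17/6 + q)
1/(95018 + k(288)) = 1/(95018 + (-17/6 + 288)) = 1/(95018 + 1711/6) = 1/(571819/6) = 6/571819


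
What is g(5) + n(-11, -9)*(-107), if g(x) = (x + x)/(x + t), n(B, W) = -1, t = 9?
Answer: 754/7 ≈ 107.71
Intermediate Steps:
g(x) = 2*x/(9 + x) (g(x) = (x + x)/(x + 9) = (2*x)/(9 + x) = 2*x/(9 + x))
g(5) + n(-11, -9)*(-107) = 2*5/(9 + 5) - 1*(-107) = 2*5/14 + 107 = 2*5*(1/14) + 107 = 5/7 + 107 = 754/7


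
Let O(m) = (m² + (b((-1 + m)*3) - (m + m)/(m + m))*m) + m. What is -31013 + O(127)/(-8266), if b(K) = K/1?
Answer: -256417593/8266 ≈ -31021.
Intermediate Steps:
b(K) = K (b(K) = K*1 = K)
O(m) = m + m² + m*(-4 + 3*m) (O(m) = (m² + ((-1 + m)*3 - (m + m)/(m + m))*m) + m = (m² + ((-3 + 3*m) - 2*m/(2*m))*m) + m = (m² + ((-3 + 3*m) - 2*m*1/(2*m))*m) + m = (m² + ((-3 + 3*m) - 1*1)*m) + m = (m² + ((-3 + 3*m) - 1)*m) + m = (m² + (-4 + 3*m)*m) + m = (m² + m*(-4 + 3*m)) + m = m + m² + m*(-4 + 3*m))
-31013 + O(127)/(-8266) = -31013 + (127*(-3 + 4*127))/(-8266) = -31013 + (127*(-3 + 508))*(-1/8266) = -31013 + (127*505)*(-1/8266) = -31013 + 64135*(-1/8266) = -31013 - 64135/8266 = -256417593/8266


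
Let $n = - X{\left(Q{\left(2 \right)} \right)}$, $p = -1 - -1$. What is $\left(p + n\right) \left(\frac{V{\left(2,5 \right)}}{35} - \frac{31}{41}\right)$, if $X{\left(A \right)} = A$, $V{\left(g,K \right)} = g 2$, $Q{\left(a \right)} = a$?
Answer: $\frac{1842}{1435} \approx 1.2836$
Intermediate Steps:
$V{\left(g,K \right)} = 2 g$
$p = 0$ ($p = -1 + 1 = 0$)
$n = -2$ ($n = \left(-1\right) 2 = -2$)
$\left(p + n\right) \left(\frac{V{\left(2,5 \right)}}{35} - \frac{31}{41}\right) = \left(0 - 2\right) \left(\frac{2 \cdot 2}{35} - \frac{31}{41}\right) = - 2 \left(4 \cdot \frac{1}{35} - \frac{31}{41}\right) = - 2 \left(\frac{4}{35} - \frac{31}{41}\right) = \left(-2\right) \left(- \frac{921}{1435}\right) = \frac{1842}{1435}$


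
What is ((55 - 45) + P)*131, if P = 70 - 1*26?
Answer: 7074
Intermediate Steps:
P = 44 (P = 70 - 26 = 44)
((55 - 45) + P)*131 = ((55 - 45) + 44)*131 = (10 + 44)*131 = 54*131 = 7074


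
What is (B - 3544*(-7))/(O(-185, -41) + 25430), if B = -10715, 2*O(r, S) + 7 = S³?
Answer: -14093/9034 ≈ -1.5600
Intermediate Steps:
O(r, S) = -7/2 + S³/2
(B - 3544*(-7))/(O(-185, -41) + 25430) = (-10715 - 3544*(-7))/((-7/2 + (½)*(-41)³) + 25430) = (-10715 + 24808)/((-7/2 + (½)*(-68921)) + 25430) = 14093/((-7/2 - 68921/2) + 25430) = 14093/(-34464 + 25430) = 14093/(-9034) = 14093*(-1/9034) = -14093/9034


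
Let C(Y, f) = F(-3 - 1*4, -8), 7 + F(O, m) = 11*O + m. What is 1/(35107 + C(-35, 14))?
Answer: 1/35015 ≈ 2.8559e-5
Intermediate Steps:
F(O, m) = -7 + m + 11*O (F(O, m) = -7 + (11*O + m) = -7 + (m + 11*O) = -7 + m + 11*O)
C(Y, f) = -92 (C(Y, f) = -7 - 8 + 11*(-3 - 1*4) = -7 - 8 + 11*(-3 - 4) = -7 - 8 + 11*(-7) = -7 - 8 - 77 = -92)
1/(35107 + C(-35, 14)) = 1/(35107 - 92) = 1/35015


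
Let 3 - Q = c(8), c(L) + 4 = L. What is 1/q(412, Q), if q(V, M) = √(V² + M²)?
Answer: √169745/169745 ≈ 0.0024272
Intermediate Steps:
c(L) = -4 + L
Q = -1 (Q = 3 - (-4 + 8) = 3 - 1*4 = 3 - 4 = -1)
q(V, M) = √(M² + V²)
1/q(412, Q) = 1/(√((-1)² + 412²)) = 1/(√(1 + 169744)) = 1/(√169745) = √169745/169745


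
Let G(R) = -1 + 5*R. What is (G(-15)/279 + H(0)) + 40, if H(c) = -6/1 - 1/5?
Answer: 46771/1395 ≈ 33.528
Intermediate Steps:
H(c) = -31/5 (H(c) = -6*1 - 1*⅕ = -6 - ⅕ = -31/5)
(G(-15)/279 + H(0)) + 40 = ((-1 + 5*(-15))/279 - 31/5) + 40 = ((-1 - 75)*(1/279) - 31/5) + 40 = (-76*1/279 - 31/5) + 40 = (-76/279 - 31/5) + 40 = -9029/1395 + 40 = 46771/1395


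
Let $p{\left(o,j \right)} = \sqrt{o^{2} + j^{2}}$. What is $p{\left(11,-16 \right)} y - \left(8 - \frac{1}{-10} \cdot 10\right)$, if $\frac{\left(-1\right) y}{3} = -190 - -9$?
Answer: $-9 + 543 \sqrt{377} \approx 10534.0$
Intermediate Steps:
$p{\left(o,j \right)} = \sqrt{j^{2} + o^{2}}$
$y = 543$ ($y = - 3 \left(-190 - -9\right) = - 3 \left(-190 + 9\right) = \left(-3\right) \left(-181\right) = 543$)
$p{\left(11,-16 \right)} y - \left(8 - \frac{1}{-10} \cdot 10\right) = \sqrt{\left(-16\right)^{2} + 11^{2}} \cdot 543 - \left(8 - \frac{1}{-10} \cdot 10\right) = \sqrt{256 + 121} \cdot 543 - 9 = \sqrt{377} \cdot 543 - 9 = 543 \sqrt{377} - 9 = -9 + 543 \sqrt{377}$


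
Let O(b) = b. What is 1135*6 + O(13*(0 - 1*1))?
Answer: 6797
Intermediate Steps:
1135*6 + O(13*(0 - 1*1)) = 1135*6 + 13*(0 - 1*1) = 6810 + 13*(0 - 1) = 6810 + 13*(-1) = 6810 - 13 = 6797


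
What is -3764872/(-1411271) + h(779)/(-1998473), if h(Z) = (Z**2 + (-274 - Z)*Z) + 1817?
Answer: 7822660910915/2820386989183 ≈ 2.7736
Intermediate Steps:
h(Z) = 1817 + Z**2 + Z*(-274 - Z) (h(Z) = (Z**2 + Z*(-274 - Z)) + 1817 = 1817 + Z**2 + Z*(-274 - Z))
-3764872/(-1411271) + h(779)/(-1998473) = -3764872/(-1411271) + (1817 - 274*779)/(-1998473) = -3764872*(-1/1411271) + (1817 - 213446)*(-1/1998473) = 3764872/1411271 - 211629*(-1/1998473) = 3764872/1411271 + 211629/1998473 = 7822660910915/2820386989183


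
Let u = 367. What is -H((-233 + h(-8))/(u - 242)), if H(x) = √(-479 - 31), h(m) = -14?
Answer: -I*√510 ≈ -22.583*I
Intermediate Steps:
H(x) = I*√510 (H(x) = √(-510) = I*√510)
-H((-233 + h(-8))/(u - 242)) = -I*√510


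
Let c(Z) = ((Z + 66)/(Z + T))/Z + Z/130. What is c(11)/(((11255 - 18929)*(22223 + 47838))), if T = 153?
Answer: -1357/5731328895240 ≈ -2.3677e-10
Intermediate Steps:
c(Z) = Z/130 + (66 + Z)/(Z*(153 + Z)) (c(Z) = ((Z + 66)/(Z + 153))/Z + Z/130 = ((66 + Z)/(153 + Z))/Z + Z*(1/130) = ((66 + Z)/(153 + Z))/Z + Z/130 = (66 + Z)/(Z*(153 + Z)) + Z/130 = Z/130 + (66 + Z)/(Z*(153 + Z)))
c(11)/(((11255 - 18929)*(22223 + 47838))) = ((1/130)*(8580 + 11³ + 130*11 + 153*11²)/(11*(153 + 11)))/(((11255 - 18929)*(22223 + 47838))) = ((1/130)*(1/11)*(8580 + 1331 + 1430 + 153*121)/164)/((-7674*70061)) = ((1/130)*(1/11)*(1/164)*(8580 + 1331 + 1430 + 18513))/(-537648114) = ((1/130)*(1/11)*(1/164)*29854)*(-1/537648114) = (1357/10660)*(-1/537648114) = -1357/5731328895240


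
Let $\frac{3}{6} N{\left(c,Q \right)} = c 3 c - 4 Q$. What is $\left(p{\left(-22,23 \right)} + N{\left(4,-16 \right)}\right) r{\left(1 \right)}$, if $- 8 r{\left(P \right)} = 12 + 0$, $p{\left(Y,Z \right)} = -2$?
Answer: $-333$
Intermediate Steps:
$N{\left(c,Q \right)} = - 8 Q + 6 c^{2}$ ($N{\left(c,Q \right)} = 2 \left(c 3 c - 4 Q\right) = 2 \left(3 c c - 4 Q\right) = 2 \left(3 c^{2} - 4 Q\right) = 2 \left(- 4 Q + 3 c^{2}\right) = - 8 Q + 6 c^{2}$)
$r{\left(P \right)} = - \frac{3}{2}$ ($r{\left(P \right)} = - \frac{12 + 0}{8} = \left(- \frac{1}{8}\right) 12 = - \frac{3}{2}$)
$\left(p{\left(-22,23 \right)} + N{\left(4,-16 \right)}\right) r{\left(1 \right)} = \left(-2 + \left(\left(-8\right) \left(-16\right) + 6 \cdot 4^{2}\right)\right) \left(- \frac{3}{2}\right) = \left(-2 + \left(128 + 6 \cdot 16\right)\right) \left(- \frac{3}{2}\right) = \left(-2 + \left(128 + 96\right)\right) \left(- \frac{3}{2}\right) = \left(-2 + 224\right) \left(- \frac{3}{2}\right) = 222 \left(- \frac{3}{2}\right) = -333$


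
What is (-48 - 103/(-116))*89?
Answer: -486385/116 ≈ -4193.0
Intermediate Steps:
(-48 - 103/(-116))*89 = (-48 - 103*(-1/116))*89 = (-48 + 103/116)*89 = -5465/116*89 = -486385/116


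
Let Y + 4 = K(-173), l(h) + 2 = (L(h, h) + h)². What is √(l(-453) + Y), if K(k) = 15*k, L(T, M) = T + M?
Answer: 6*√51230 ≈ 1358.0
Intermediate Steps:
L(T, M) = M + T
l(h) = -2 + 9*h² (l(h) = -2 + ((h + h) + h)² = -2 + (2*h + h)² = -2 + (3*h)² = -2 + 9*h²)
Y = -2599 (Y = -4 + 15*(-173) = -4 - 2595 = -2599)
√(l(-453) + Y) = √((-2 + 9*(-453)²) - 2599) = √((-2 + 9*205209) - 2599) = √((-2 + 1846881) - 2599) = √(1846879 - 2599) = √1844280 = 6*√51230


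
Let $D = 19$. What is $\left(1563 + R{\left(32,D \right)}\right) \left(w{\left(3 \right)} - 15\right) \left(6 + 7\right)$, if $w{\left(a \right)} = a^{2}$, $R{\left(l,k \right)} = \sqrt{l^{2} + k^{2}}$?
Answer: $-121914 - 78 \sqrt{1385} \approx -1.2482 \cdot 10^{5}$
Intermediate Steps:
$R{\left(l,k \right)} = \sqrt{k^{2} + l^{2}}$
$\left(1563 + R{\left(32,D \right)}\right) \left(w{\left(3 \right)} - 15\right) \left(6 + 7\right) = \left(1563 + \sqrt{19^{2} + 32^{2}}\right) \left(3^{2} - 15\right) \left(6 + 7\right) = \left(1563 + \sqrt{361 + 1024}\right) \left(9 - 15\right) 13 = \left(1563 + \sqrt{1385}\right) \left(\left(-6\right) 13\right) = \left(1563 + \sqrt{1385}\right) \left(-78\right) = -121914 - 78 \sqrt{1385}$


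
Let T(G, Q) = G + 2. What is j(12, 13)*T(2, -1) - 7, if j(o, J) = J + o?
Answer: 93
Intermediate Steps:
T(G, Q) = 2 + G
j(12, 13)*T(2, -1) - 7 = (13 + 12)*(2 + 2) - 7 = 25*4 - 7 = 100 - 7 = 93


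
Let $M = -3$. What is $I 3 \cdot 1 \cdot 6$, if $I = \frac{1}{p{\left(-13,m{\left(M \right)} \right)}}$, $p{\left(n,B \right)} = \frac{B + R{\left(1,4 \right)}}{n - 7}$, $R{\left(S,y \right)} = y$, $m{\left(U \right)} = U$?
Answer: $-360$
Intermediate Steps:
$p{\left(n,B \right)} = \frac{4 + B}{-7 + n}$ ($p{\left(n,B \right)} = \frac{B + 4}{n - 7} = \frac{4 + B}{-7 + n}$)
$I = -20$ ($I = \frac{1}{\frac{1}{-7 - 13} \left(4 - 3\right)} = \frac{1}{\frac{1}{-20} \cdot 1} = \frac{1}{\left(- \frac{1}{20}\right) 1} = \frac{1}{- \frac{1}{20}} = -20$)
$I 3 \cdot 1 \cdot 6 = - 20 \cdot 3 \cdot 1 \cdot 6 = - 20 \cdot 3 \cdot 6 = \left(-20\right) 18 = -360$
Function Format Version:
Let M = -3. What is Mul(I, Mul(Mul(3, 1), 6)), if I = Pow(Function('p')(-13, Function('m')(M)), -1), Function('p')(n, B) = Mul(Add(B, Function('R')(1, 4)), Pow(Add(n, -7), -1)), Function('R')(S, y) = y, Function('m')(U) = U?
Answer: -360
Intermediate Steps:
Function('p')(n, B) = Mul(Pow(Add(-7, n), -1), Add(4, B)) (Function('p')(n, B) = Mul(Add(B, 4), Pow(Add(n, -7), -1)) = Mul(Add(4, B), Pow(Add(-7, n), -1)) = Mul(Pow(Add(-7, n), -1), Add(4, B)))
I = -20 (I = Pow(Mul(Pow(Add(-7, -13), -1), Add(4, -3)), -1) = Pow(Mul(Pow(-20, -1), 1), -1) = Pow(Mul(Rational(-1, 20), 1), -1) = Pow(Rational(-1, 20), -1) = -20)
Mul(I, Mul(Mul(3, 1), 6)) = Mul(-20, Mul(Mul(3, 1), 6)) = Mul(-20, Mul(3, 6)) = Mul(-20, 18) = -360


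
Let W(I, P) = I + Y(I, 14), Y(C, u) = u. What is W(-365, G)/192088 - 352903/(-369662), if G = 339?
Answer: 2602256927/2731062856 ≈ 0.95284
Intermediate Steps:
W(I, P) = 14 + I (W(I, P) = I + 14 = 14 + I)
W(-365, G)/192088 - 352903/(-369662) = (14 - 365)/192088 - 352903/(-369662) = -351*1/192088 - 352903*(-1/369662) = -27/14776 + 352903/369662 = 2602256927/2731062856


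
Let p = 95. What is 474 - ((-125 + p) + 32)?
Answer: 472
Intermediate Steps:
474 - ((-125 + p) + 32) = 474 - ((-125 + 95) + 32) = 474 - (-30 + 32) = 474 - 1*2 = 474 - 2 = 472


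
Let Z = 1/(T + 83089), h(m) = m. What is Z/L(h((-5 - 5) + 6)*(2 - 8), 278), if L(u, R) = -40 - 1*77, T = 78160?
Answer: -1/18866133 ≈ -5.3005e-8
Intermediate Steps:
L(u, R) = -117 (L(u, R) = -40 - 77 = -117)
Z = 1/161249 (Z = 1/(78160 + 83089) = 1/161249 ≈ 6.2016e-6)
Z/L(h((-5 - 5) + 6)*(2 - 8), 278) = (1/161249)/(-117) = (1/161249)*(-1/117) = -1/18866133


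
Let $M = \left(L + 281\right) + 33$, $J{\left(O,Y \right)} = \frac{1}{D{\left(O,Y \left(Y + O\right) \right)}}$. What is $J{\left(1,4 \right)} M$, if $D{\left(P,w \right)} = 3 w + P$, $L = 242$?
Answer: $\frac{556}{61} \approx 9.1147$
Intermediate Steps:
$D{\left(P,w \right)} = P + 3 w$
$J{\left(O,Y \right)} = \frac{1}{O + 3 Y \left(O + Y\right)}$ ($J{\left(O,Y \right)} = \frac{1}{O + 3 Y \left(Y + O\right)} = \frac{1}{O + 3 Y \left(O + Y\right)}$)
$M = 556$ ($M = \left(242 + 281\right) + 33 = 523 + 33 = 556$)
$J{\left(1,4 \right)} M = \frac{1}{1 + 3 \cdot 4 \left(1 + 4\right)} 556 = \frac{1}{1 + 3 \cdot 4 \cdot 5} \cdot 556 = \frac{1}{1 + 60} \cdot 556 = \frac{1}{61} \cdot 556 = \frac{556}{61}$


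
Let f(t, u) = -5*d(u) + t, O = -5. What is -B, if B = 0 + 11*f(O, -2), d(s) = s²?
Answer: 275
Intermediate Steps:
f(t, u) = t - 5*u² (f(t, u) = -5*u² + t = t - 5*u²)
B = -275 (B = 0 + 11*(-5 - 5*(-2)²) = 0 + 11*(-5 - 5*4) = 0 + 11*(-5 - 20) = 0 + 11*(-25) = 0 - 275 = -275)
-B = -1*(-275) = 275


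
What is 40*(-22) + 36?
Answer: -844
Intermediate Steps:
40*(-22) + 36 = -880 + 36 = -844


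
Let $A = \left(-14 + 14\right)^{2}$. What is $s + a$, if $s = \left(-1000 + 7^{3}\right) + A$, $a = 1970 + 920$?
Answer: $2233$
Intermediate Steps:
$A = 0$ ($A = 0^{2} = 0$)
$a = 2890$
$s = -657$ ($s = \left(-1000 + 7^{3}\right) + 0 = \left(-1000 + 343\right) + 0 = -657 + 0 = -657$)
$s + a = -657 + 2890 = 2233$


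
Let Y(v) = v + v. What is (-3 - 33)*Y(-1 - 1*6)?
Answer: 504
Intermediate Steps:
Y(v) = 2*v
(-3 - 33)*Y(-1 - 1*6) = (-3 - 33)*(2*(-1 - 1*6)) = -72*(-1 - 6) = -72*(-7) = -36*(-14) = 504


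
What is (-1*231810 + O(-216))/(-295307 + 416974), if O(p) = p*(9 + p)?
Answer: -187098/121667 ≈ -1.5378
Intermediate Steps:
(-1*231810 + O(-216))/(-295307 + 416974) = (-1*231810 - 216*(9 - 216))/(-295307 + 416974) = (-231810 - 216*(-207))/121667 = (-231810 + 44712)*(1/121667) = -187098*1/121667 = -187098/121667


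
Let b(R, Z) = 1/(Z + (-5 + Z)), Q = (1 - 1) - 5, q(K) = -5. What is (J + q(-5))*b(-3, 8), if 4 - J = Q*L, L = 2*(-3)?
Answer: -31/11 ≈ -2.8182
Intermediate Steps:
L = -6
Q = -5 (Q = 0 - 5 = -5)
J = -26 (J = 4 - (-5)*(-6) = 4 - 1*30 = 4 - 30 = -26)
b(R, Z) = 1/(-5 + 2*Z)
(J + q(-5))*b(-3, 8) = (-26 - 5)/(-5 + 2*8) = -31/(-5 + 16) = -31/11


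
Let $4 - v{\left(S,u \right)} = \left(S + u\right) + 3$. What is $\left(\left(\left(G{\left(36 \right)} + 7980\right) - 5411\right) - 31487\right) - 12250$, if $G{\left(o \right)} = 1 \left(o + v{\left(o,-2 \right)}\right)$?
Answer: $-41165$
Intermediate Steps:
$v{\left(S,u \right)} = 1 - S - u$ ($v{\left(S,u \right)} = 4 - \left(\left(S + u\right) + 3\right) = 4 - \left(3 + S + u\right) = 1 - S - u$)
$G{\left(o \right)} = 3$ ($G{\left(o \right)} = 1 \left(o - \left(-3 + o\right)\right) = 1 \cdot 3 = 3$)
$\left(\left(\left(G{\left(36 \right)} + 7980\right) - 5411\right) - 31487\right) - 12250 = \left(\left(\left(3 + 7980\right) - 5411\right) - 31487\right) - 12250 = \left(\left(7983 - 5411\right) - 31487\right) - 12250 = \left(2572 - 31487\right) - 12250 = -28915 - 12250 = -41165$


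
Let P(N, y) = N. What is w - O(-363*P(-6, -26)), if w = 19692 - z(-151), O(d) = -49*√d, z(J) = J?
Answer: 19843 + 1617*√2 ≈ 22130.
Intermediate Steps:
w = 19843 (w = 19692 - 1*(-151) = 19692 + 151 = 19843)
w - O(-363*P(-6, -26)) = 19843 - (-49)*√(-363/(1/(-6))) = 19843 - (-49)*√(-363/(-⅙)) = 19843 - (-49)*√(-363*(-6)) = 19843 - (-49)*√2178 = 19843 - (-49)*33*√2 = 19843 - (-1617)*√2 = 19843 + 1617*√2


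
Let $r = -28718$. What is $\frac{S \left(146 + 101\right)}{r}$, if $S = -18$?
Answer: $\frac{2223}{14359} \approx 0.15482$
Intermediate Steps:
$\frac{S \left(146 + 101\right)}{r} = \frac{\left(-18\right) \left(146 + 101\right)}{-28718} = \left(-18\right) 247 \left(- \frac{1}{28718}\right) = \left(-4446\right) \left(- \frac{1}{28718}\right) = \frac{2223}{14359}$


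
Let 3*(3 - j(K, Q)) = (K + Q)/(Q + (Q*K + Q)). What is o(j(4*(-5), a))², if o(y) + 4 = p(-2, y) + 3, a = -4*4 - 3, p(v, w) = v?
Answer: 9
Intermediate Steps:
a = -19 (a = -16 - 3 = -19)
j(K, Q) = 3 - (K + Q)/(3*(2*Q + K*Q)) (j(K, Q) = 3 - (K + Q)/(3*(Q + (Q*K + Q))) = 3 - (K + Q)/(3*(Q + (K*Q + Q))) = 3 - (K + Q)/(3*(Q + (Q + K*Q))) = 3 - (K + Q)/(3*(2*Q + K*Q)))
o(y) = -3 (o(y) = -4 + (-2 + 3) = -4 + 1 = -3)
o(j(4*(-5), a))² = (-3)² = 9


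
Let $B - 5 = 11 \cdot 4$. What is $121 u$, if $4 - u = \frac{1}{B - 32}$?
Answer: $\frac{8107}{17} \approx 476.88$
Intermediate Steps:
$B = 49$ ($B = 5 + 11 \cdot 4 = 5 + 44 = 49$)
$u = \frac{67}{17}$ ($u = 4 - \frac{1}{49 - 32} = 4 - \frac{1}{17} = \frac{67}{17} \approx 3.9412$)
$121 u = 121 \cdot \frac{67}{17} = \frac{8107}{17}$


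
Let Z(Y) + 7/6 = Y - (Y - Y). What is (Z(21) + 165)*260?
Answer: 144170/3 ≈ 48057.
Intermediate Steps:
Z(Y) = -7/6 + Y (Z(Y) = -7/6 + (Y - (Y - Y)) = -7/6 + (Y - 1*0) = -7/6 + (Y + 0) = -7/6 + Y)
(Z(21) + 165)*260 = ((-7/6 + 21) + 165)*260 = (119/6 + 165)*260 = (1109/6)*260 = 144170/3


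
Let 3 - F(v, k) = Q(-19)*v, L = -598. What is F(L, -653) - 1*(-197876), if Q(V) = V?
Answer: 186517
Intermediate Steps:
F(v, k) = 3 + 19*v (F(v, k) = 3 - (-19)*v = 3 + 19*v)
F(L, -653) - 1*(-197876) = (3 + 19*(-598)) - 1*(-197876) = (3 - 11362) + 197876 = -11359 + 197876 = 186517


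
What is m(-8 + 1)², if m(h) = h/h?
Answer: 1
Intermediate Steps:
m(h) = 1
m(-8 + 1)² = 1² = 1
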